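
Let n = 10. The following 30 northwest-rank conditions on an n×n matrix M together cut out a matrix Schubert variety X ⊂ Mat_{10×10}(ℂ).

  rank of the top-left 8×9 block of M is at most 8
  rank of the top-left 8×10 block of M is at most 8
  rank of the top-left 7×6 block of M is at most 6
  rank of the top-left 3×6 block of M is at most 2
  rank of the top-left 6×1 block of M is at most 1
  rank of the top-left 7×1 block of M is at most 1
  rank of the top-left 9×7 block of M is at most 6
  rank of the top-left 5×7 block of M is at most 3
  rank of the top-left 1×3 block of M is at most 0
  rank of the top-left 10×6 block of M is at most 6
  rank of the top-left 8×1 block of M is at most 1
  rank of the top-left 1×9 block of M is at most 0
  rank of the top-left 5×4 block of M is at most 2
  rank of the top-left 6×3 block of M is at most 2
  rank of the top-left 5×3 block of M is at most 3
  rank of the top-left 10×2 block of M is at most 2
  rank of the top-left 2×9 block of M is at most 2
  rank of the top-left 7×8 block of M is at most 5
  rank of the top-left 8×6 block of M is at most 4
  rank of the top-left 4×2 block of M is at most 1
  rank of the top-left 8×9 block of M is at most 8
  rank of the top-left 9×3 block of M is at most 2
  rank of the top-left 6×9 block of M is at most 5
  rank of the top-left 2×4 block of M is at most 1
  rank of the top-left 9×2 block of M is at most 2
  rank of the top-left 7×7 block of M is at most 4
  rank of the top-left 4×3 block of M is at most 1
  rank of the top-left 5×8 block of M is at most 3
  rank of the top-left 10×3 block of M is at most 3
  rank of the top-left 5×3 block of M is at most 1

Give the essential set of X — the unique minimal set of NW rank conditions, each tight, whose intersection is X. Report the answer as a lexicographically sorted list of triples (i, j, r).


Propagating the 30 rank bounds to every northwest block:

  row 1: 0 | 0 | 0 | 0 | 0 | 0 | 0 | 0 | 0 | 1
  row 2: 1 | 1 | 1 | 1 | 1 | 1 | 1 | 1 | 1 | 2
  row 3: 1 | 1 | 1 | 2 | 2 | 2 | 2 | 2 | 2 | 3
  row 4: 1 | 1 | 1 | 2 | 3 | 3 | 3 | 3 | 3 | 4
  row 5: 1 | 1 | 1 | 2 | 3 | 3 | 3 | 3 | 4 | 5
  row 6: 1 | 2 | 2 | 3 | 4 | 4 | 4 | 4 | 5 | 6
  row 7: 1 | 2 | 2 | 3 | 4 | 4 | 4 | 5 | 6 | 7
  row 8: 1 | 2 | 2 | 3 | 4 | 4 | 5 | 6 | 7 | 8
  row 9: 1 | 2 | 2 | 3 | 4 | 5 | 6 | 7 | 8 | 9
  row 10: 1 | 2 | 3 | 4 | 5 | 6 | 7 | 8 | 9 | 10

the unique w with this rank table is (10, 1, 4, 5, 9, 2, 8, 7, 6, 3).

D(w) has 24 cells with 6 SE-corners; essential set:

[(1, 9, 0), (5, 3, 1), (5, 8, 3), (7, 7, 4), (8, 6, 4), (9, 3, 2)]


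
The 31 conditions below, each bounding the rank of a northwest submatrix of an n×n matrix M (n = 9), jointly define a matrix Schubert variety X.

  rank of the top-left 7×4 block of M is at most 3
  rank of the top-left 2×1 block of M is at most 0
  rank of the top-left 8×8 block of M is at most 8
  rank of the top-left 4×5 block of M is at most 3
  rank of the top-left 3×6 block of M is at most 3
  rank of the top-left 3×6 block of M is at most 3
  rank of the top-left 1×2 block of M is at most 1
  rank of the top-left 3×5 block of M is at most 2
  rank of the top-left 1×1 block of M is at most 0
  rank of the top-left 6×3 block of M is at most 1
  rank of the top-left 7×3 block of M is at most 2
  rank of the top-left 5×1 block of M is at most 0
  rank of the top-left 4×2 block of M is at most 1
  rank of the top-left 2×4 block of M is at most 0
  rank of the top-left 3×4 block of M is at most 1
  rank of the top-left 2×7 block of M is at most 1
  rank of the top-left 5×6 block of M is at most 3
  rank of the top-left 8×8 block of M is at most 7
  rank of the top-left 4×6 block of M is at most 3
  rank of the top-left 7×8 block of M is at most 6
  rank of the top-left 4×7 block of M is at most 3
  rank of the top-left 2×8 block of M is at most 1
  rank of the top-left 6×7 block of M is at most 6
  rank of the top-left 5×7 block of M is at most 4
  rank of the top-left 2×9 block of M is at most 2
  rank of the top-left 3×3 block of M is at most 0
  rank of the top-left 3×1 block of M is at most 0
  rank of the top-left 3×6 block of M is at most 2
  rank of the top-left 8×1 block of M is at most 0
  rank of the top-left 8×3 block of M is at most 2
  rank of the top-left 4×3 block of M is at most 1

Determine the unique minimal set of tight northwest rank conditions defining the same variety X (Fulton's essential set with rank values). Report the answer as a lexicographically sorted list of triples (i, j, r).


Rank table r_w(9×9) implied by the 31 constraints:

  R[1]: 0, 0, 0, 0, 1, 1, 1, 1, 1
  R[2]: 0, 0, 0, 0, 1, 1, 1, 1, 2
  R[3]: 0, 0, 0, 1, 2, 2, 2, 2, 3
  R[4]: 0, 1, 1, 2, 3, 3, 3, 3, 4
  R[5]: 0, 1, 1, 2, 3, 3, 4, 4, 5
  R[6]: 0, 1, 1, 2, 3, 4, 5, 5, 6
  R[7]: 0, 1, 2, 3, 4, 5, 6, 6, 7
  R[8]: 0, 1, 2, 3, 4, 5, 6, 7, 8
  R[9]: 1, 2, 3, 4, 5, 6, 7, 8, 9

so w = (5, 9, 4, 2, 7, 6, 3, 8, 1).

|D(w)|=22, |Ess(w)|=6:

[(2, 4, 0), (2, 8, 1), (3, 3, 0), (5, 6, 3), (6, 3, 1), (8, 1, 0)]


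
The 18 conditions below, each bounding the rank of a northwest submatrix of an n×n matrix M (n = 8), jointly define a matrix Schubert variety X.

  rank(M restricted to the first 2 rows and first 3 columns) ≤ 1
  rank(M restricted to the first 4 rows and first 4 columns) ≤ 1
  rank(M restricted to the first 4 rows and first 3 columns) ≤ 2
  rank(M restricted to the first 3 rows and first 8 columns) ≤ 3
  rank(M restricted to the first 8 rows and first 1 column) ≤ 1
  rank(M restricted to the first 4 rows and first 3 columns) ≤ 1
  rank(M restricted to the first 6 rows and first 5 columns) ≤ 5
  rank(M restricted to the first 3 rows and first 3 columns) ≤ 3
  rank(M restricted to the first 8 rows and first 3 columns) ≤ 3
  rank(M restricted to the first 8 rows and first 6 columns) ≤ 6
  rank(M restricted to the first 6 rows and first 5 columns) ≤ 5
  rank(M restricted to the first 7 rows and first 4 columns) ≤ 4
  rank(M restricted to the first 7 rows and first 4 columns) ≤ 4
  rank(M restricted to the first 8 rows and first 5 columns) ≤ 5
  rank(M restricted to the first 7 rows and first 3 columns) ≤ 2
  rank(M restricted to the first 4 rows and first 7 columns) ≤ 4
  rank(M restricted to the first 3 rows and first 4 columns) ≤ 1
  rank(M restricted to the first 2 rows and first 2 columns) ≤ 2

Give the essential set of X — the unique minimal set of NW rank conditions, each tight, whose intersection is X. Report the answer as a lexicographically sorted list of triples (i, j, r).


Rank table r_w(8×8) implied by the 18 constraints:

  R[1]: 1  1  1  1  1  1  1  1
  R[2]: 1  1  1  1  2  2  2  2
  R[3]: 1  1  1  1  2  3  3  3
  R[4]: 1  1  1  1  2  3  4  4
  R[5]: 1  2  2  2  3  4  5  5
  R[6]: 1  2  2  3  4  5  6  6
  R[7]: 1  2  2  3  4  5  6  7
  R[8]: 1  2  3  4  5  6  7  8

hence w(1..8) = (1, 5, 6, 7, 2, 4, 8, 3).

ℓ(w)=11; the 2 essential cells (i,j,r):

[(4, 4, 1), (7, 3, 2)]


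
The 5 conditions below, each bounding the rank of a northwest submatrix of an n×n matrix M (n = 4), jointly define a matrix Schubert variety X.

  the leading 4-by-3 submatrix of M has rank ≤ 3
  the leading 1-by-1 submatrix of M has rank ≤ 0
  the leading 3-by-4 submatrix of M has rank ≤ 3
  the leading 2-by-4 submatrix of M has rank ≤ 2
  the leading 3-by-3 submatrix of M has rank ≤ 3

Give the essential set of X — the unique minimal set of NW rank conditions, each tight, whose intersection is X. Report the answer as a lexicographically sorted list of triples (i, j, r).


Computing R[i][j] = min implied NW-rank bound (n=4, 5 conditions):

  R[1]: 0 1 1 1
  R[2]: 1 2 2 2
  R[3]: 1 2 3 3
  R[4]: 1 2 3 4

giving w = (2, 1, 3, 4) via Δ²R.

Fulton essential set (the sole Rothe cell):

[(1, 1, 0)]


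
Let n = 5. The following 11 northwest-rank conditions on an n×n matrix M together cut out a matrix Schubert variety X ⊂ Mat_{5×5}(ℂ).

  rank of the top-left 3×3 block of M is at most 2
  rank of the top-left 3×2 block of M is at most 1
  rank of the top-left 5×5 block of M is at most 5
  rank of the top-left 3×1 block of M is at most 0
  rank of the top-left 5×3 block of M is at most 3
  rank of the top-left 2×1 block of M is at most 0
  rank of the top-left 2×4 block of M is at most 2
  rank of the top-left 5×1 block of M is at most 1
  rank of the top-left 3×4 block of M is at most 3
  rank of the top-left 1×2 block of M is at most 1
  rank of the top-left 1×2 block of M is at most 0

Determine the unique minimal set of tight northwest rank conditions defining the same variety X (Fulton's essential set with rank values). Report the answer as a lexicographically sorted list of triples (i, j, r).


Propagating the 11 rank bounds to every northwest block:

  0  0  1  1  1
  0  1  2  2  2
  0  1  2  3  3
  1  2  3  4  4
  1  2  3  4  5

reading off 1-entries of Δ²R: w = (3, 2, 4, 1, 5).

|D(w)|=4, |Ess(w)|=2:

[(1, 2, 0), (3, 1, 0)]


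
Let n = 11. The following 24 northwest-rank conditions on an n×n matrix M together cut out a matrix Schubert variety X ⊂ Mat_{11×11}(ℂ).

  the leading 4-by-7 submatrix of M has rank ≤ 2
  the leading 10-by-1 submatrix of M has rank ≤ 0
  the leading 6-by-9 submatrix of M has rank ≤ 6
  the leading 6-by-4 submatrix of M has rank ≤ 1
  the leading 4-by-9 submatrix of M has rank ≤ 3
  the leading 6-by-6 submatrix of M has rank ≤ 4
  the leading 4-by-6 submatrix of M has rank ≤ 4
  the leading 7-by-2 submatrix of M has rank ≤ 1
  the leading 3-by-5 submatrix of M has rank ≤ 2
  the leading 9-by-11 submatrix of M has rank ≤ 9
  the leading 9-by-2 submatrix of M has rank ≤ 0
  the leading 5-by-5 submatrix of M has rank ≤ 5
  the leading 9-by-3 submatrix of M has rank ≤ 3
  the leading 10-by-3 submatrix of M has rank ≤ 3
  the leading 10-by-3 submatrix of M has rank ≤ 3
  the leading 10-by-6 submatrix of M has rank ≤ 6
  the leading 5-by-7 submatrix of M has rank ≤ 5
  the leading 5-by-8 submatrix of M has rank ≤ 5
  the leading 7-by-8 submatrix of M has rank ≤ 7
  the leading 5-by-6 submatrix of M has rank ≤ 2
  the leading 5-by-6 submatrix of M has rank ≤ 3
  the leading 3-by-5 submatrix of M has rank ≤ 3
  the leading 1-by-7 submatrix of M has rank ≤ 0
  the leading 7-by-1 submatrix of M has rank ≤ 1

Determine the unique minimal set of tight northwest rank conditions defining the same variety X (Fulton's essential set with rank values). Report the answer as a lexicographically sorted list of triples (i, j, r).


Rank table r_w(11×11) implied by the 24 constraints:

  R[1]: 0, 0, 0, 0, 0, 0, 0, 1, 1, 1, 1
  R[2]: 0, 0, 1, 1, 1, 1, 1, 2, 2, 2, 2
  R[3]: 0, 0, 1, 1, 2, 2, 2, 3, 3, 3, 3
  R[4]: 0, 0, 1, 1, 2, 2, 2, 3, 3, 4, 4
  R[5]: 0, 0, 1, 1, 2, 2, 3, 4, 4, 5, 5
  R[6]: 0, 0, 1, 1, 2, 3, 4, 5, 5, 6, 6
  R[7]: 0, 0, 1, 2, 3, 4, 5, 6, 6, 7, 7
  R[8]: 0, 0, 1, 2, 3, 4, 5, 6, 7, 8, 8
  R[9]: 0, 0, 1, 2, 3, 4, 5, 6, 7, 8, 9
  R[10]: 0, 1, 2, 3, 4, 5, 6, 7, 8, 9, 10
  R[11]: 1, 2, 3, 4, 5, 6, 7, 8, 9, 10, 11

second differences of R give the permutation w = (8, 3, 5, 10, 7, 6, 4, 9, 11, 2, 1).

ℓ(w)=32; the 7 essential cells (i,j,r):

[(1, 7, 0), (4, 7, 2), (4, 9, 3), (5, 6, 2), (6, 4, 1), (9, 2, 0), (10, 1, 0)]


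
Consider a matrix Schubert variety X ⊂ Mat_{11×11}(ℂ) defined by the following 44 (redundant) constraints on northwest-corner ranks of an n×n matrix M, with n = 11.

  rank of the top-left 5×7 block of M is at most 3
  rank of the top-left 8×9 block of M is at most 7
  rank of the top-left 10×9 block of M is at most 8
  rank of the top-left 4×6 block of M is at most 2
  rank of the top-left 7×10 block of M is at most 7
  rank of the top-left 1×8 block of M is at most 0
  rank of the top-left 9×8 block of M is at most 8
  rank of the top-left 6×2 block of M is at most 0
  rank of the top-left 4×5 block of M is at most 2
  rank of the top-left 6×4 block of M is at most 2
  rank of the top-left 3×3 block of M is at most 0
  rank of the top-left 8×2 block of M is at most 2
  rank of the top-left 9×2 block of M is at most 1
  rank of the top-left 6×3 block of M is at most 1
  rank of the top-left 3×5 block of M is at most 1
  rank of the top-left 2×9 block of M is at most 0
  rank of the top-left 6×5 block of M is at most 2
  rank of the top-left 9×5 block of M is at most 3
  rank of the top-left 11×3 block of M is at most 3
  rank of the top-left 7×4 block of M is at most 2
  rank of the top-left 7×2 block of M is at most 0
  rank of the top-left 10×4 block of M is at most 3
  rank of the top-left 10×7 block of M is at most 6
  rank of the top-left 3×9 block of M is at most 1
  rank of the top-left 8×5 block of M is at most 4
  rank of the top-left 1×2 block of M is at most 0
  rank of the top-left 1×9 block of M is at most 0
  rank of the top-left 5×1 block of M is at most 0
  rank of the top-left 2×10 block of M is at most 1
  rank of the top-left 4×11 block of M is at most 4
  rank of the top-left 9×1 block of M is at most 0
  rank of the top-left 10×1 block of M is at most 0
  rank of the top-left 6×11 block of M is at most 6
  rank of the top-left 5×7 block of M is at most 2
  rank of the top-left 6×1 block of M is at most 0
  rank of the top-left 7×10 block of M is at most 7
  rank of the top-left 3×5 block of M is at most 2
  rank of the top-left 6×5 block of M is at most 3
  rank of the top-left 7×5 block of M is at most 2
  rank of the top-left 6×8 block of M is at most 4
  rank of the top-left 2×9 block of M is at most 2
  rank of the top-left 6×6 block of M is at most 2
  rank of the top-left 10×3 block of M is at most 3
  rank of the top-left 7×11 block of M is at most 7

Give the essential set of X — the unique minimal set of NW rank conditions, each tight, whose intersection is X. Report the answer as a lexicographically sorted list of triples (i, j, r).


Recovering R(i,j) via the rank-extension bound from the 44 conditions:

  0 | 0 | 0 | 0 | 0 | 0 | 0 | 0 | 0 | 1 | 1
  0 | 0 | 0 | 0 | 0 | 0 | 0 | 0 | 0 | 1 | 2
  0 | 0 | 0 | 1 | 1 | 1 | 1 | 1 | 1 | 2 | 3
  0 | 0 | 1 | 2 | 2 | 2 | 2 | 2 | 2 | 3 | 4
  0 | 0 | 1 | 2 | 2 | 2 | 2 | 3 | 3 | 4 | 5
  0 | 0 | 1 | 2 | 2 | 2 | 3 | 4 | 4 | 5 | 6
  0 | 0 | 1 | 2 | 2 | 3 | 4 | 5 | 5 | 6 | 7
  0 | 1 | 2 | 3 | 3 | 4 | 5 | 6 | 6 | 7 | 8
  0 | 1 | 2 | 3 | 3 | 4 | 5 | 6 | 7 | 8 | 9
  0 | 1 | 2 | 3 | 4 | 5 | 6 | 7 | 8 | 9 | 10
  1 | 2 | 3 | 4 | 5 | 6 | 7 | 8 | 9 | 10 | 11

so w = (10, 11, 4, 3, 8, 7, 6, 2, 9, 5, 1).

8 SE-corners of the 39-cell Rothe diagram give Ess(w):

[(2, 9, 0), (3, 3, 0), (5, 7, 2), (6, 6, 2), (7, 2, 0), (7, 5, 2), (9, 5, 3), (10, 1, 0)]


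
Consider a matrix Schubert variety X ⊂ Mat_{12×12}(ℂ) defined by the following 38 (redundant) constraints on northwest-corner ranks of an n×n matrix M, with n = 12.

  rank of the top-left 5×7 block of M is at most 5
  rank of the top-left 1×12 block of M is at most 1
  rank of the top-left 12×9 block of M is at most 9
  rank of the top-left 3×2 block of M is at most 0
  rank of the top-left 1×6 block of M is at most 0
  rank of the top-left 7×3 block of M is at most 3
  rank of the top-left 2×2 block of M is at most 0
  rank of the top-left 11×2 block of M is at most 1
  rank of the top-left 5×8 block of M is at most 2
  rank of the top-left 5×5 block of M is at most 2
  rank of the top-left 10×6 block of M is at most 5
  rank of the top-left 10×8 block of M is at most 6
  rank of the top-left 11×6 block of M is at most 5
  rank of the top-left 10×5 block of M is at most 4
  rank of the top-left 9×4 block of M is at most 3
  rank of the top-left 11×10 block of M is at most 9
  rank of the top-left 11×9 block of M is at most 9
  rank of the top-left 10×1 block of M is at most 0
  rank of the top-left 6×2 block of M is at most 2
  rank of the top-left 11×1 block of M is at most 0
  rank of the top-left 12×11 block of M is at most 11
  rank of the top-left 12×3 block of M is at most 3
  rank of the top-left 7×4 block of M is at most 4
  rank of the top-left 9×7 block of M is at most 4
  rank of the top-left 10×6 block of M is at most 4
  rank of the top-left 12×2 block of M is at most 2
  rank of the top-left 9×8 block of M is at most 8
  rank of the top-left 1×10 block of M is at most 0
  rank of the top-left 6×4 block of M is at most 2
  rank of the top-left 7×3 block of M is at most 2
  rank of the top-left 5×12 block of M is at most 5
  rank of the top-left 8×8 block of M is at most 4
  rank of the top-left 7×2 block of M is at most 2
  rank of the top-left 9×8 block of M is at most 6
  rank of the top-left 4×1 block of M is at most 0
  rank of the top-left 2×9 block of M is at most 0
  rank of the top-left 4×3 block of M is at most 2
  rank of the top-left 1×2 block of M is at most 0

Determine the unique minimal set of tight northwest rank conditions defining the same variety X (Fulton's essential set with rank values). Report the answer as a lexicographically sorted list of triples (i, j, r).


Rank table r_w(12×12) implied by the 38 constraints:

  i=1: 0  0  0  0  0  0  0  0  0  0  1  1
  i=2: 0  0  0  0  0  0  0  0  0  1  2  2
  i=3: 0  0  1  1  1  1  1  1  1  2  3  3
  i=4: 0  1  2  2  2  2  2  2  2  3  4  4
  i=5: 0  1  2  2  2  2  2  2  3  4  5  5
  i=6: 0  1  2  2  3  3  3  3  4  5  6  6
  i=7: 0  1  2  3  4  4  4  4  5  6  7  7
  i=8: 0  1  2  3  4  4  4  4  5  6  7  8
  i=9: 0  1  2  3  4  4  4  5  6  7  8  9
  i=10: 0  1  2  3  4  4  5  6  7  8  9  10
  i=11: 0  1  2  3  4  5  6  7  8  9  10  11
  i=12: 1  2  3  4  5  6  7  8  9  10  11  12

the unique w with this rank table is (11, 10, 3, 2, 9, 5, 4, 12, 8, 7, 6, 1).

D(w) has 41 cells with 9 SE-corners; essential set:

[(1, 10, 0), (2, 9, 0), (3, 2, 0), (5, 8, 2), (6, 4, 2), (8, 8, 4), (9, 7, 4), (10, 6, 4), (11, 1, 0)]


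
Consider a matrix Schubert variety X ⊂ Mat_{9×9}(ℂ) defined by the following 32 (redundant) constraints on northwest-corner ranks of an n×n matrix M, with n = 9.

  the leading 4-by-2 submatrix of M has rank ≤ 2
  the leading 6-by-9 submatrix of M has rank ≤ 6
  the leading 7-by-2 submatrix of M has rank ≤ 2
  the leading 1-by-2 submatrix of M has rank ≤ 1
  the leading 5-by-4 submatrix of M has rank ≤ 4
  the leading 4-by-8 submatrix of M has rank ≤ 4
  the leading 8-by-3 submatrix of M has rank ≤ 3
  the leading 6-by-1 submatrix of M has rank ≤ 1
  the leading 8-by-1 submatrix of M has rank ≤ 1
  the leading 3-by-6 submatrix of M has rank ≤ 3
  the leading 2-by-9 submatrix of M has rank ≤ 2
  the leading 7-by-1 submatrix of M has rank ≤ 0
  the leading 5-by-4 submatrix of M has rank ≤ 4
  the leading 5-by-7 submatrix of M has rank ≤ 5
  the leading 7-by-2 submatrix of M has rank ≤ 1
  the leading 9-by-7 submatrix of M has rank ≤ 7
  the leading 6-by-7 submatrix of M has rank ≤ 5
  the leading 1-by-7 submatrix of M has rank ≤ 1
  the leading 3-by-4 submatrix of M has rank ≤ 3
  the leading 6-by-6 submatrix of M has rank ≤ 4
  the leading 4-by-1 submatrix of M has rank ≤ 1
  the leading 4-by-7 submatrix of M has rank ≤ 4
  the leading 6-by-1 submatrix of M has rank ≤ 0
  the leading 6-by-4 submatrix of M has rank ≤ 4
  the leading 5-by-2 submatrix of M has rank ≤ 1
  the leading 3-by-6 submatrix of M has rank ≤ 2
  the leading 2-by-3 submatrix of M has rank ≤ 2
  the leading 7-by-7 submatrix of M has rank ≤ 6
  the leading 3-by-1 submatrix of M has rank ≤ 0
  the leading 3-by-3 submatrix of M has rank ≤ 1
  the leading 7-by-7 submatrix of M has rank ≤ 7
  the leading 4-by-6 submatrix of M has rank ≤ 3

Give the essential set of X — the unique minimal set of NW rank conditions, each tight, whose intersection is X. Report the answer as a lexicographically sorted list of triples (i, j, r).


Computing R[i][j] = min implied NW-rank bound (n=9, 32 conditions):

  row 1: 0 | 1 | 1 | 1 | 1 | 1 | 1 | 1 | 1
  row 2: 0 | 1 | 1 | 2 | 2 | 2 | 2 | 2 | 2
  row 3: 0 | 1 | 1 | 2 | 2 | 2 | 3 | 3 | 3
  row 4: 0 | 1 | 2 | 3 | 3 | 3 | 4 | 4 | 4
  row 5: 0 | 1 | 2 | 3 | 4 | 4 | 5 | 5 | 5
  row 6: 0 | 1 | 2 | 3 | 4 | 4 | 5 | 6 | 6
  row 7: 0 | 1 | 2 | 3 | 4 | 5 | 6 | 7 | 7
  row 8: 1 | 2 | 3 | 4 | 5 | 6 | 7 | 8 | 8
  row 9: 1 | 2 | 3 | 4 | 5 | 6 | 7 | 8 | 9

so w = (2, 4, 7, 3, 5, 8, 6, 1, 9).

4 SE-corners of the 12-cell Rothe diagram give Ess(w):

[(3, 3, 1), (3, 6, 2), (6, 6, 4), (7, 1, 0)]


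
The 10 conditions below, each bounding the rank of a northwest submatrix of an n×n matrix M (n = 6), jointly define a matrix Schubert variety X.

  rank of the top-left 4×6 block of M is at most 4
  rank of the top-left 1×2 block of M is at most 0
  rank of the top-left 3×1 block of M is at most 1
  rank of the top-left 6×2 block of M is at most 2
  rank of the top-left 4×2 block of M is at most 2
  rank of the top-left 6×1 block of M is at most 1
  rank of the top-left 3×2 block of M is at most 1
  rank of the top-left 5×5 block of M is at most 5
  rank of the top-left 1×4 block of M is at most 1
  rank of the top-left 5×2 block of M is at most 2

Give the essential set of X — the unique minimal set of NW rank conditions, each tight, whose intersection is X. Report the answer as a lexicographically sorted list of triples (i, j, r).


Rank table r_w(6×6) implied by the 10 constraints:

  i=1: 0 | 0 | 1 | 1 | 1 | 1
  i=2: 1 | 1 | 2 | 2 | 2 | 2
  i=3: 1 | 1 | 2 | 3 | 3 | 3
  i=4: 1 | 2 | 3 | 4 | 4 | 4
  i=5: 1 | 2 | 3 | 4 | 5 | 5
  i=6: 1 | 2 | 3 | 4 | 5 | 6

reading off 1-entries of Δ²R: w = (3, 1, 4, 2, 5, 6).

|D(w)|=3, |Ess(w)|=2:

[(1, 2, 0), (3, 2, 1)]


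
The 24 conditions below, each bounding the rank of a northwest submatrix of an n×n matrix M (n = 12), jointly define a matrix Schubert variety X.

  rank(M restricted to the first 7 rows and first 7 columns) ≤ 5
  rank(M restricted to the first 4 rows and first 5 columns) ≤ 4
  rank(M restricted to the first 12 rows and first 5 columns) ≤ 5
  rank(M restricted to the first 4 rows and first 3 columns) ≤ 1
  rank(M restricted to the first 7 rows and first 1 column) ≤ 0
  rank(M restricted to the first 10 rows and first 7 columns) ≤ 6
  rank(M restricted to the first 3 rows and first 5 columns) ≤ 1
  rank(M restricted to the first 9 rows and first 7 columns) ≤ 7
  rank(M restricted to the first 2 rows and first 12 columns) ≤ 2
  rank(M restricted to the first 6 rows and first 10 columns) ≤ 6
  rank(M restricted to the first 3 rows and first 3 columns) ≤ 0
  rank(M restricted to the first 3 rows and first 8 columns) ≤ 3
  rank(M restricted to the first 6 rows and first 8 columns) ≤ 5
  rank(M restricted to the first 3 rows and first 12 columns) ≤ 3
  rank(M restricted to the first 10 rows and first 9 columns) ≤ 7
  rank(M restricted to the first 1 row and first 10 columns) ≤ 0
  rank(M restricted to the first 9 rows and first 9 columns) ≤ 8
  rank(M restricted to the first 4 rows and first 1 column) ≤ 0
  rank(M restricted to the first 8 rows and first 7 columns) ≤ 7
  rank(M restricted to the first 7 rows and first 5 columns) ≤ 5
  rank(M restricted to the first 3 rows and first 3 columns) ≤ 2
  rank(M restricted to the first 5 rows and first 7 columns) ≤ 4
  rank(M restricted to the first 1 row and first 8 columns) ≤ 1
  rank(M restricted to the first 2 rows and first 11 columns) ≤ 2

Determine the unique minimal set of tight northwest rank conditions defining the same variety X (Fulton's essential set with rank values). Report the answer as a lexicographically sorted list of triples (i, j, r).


Computing R[i][j] = min implied NW-rank bound (n=12, 24 conditions):

  i=1: 0 | 0 | 0 | 0 | 0 | 0 | 0 | 0 | 0 | 0 | 1 | 1
  i=2: 0 | 0 | 0 | 1 | 1 | 1 | 1 | 1 | 1 | 1 | 2 | 2
  i=3: 0 | 0 | 0 | 1 | 1 | 2 | 2 | 2 | 2 | 2 | 3 | 3
  i=4: 0 | 1 | 1 | 2 | 2 | 3 | 3 | 3 | 3 | 3 | 4 | 4
  i=5: 0 | 1 | 2 | 3 | 3 | 4 | 4 | 4 | 4 | 4 | 5 | 5
  i=6: 0 | 1 | 2 | 3 | 4 | 5 | 5 | 5 | 5 | 5 | 6 | 6
  i=7: 0 | 1 | 2 | 3 | 4 | 5 | 5 | 6 | 6 | 6 | 7 | 7
  i=8: 1 | 2 | 3 | 4 | 5 | 6 | 6 | 7 | 7 | 7 | 8 | 8
  i=9: 1 | 2 | 3 | 4 | 5 | 6 | 6 | 7 | 7 | 8 | 9 | 9
  i=10: 1 | 2 | 3 | 4 | 5 | 6 | 6 | 7 | 7 | 8 | 9 | 10
  i=11: 1 | 2 | 3 | 4 | 5 | 6 | 7 | 8 | 8 | 9 | 10 | 11
  i=12: 1 | 2 | 3 | 4 | 5 | 6 | 7 | 8 | 9 | 10 | 11 | 12

reading off 1-entries of Δ²R: w = (11, 4, 6, 2, 3, 5, 8, 1, 10, 12, 7, 9).

Rothe diagram D(w) (26 cells), 7 SE-corners (essential conditions):

[(1, 10, 0), (3, 3, 0), (3, 5, 1), (7, 1, 0), (7, 7, 5), (10, 7, 6), (10, 9, 7)]


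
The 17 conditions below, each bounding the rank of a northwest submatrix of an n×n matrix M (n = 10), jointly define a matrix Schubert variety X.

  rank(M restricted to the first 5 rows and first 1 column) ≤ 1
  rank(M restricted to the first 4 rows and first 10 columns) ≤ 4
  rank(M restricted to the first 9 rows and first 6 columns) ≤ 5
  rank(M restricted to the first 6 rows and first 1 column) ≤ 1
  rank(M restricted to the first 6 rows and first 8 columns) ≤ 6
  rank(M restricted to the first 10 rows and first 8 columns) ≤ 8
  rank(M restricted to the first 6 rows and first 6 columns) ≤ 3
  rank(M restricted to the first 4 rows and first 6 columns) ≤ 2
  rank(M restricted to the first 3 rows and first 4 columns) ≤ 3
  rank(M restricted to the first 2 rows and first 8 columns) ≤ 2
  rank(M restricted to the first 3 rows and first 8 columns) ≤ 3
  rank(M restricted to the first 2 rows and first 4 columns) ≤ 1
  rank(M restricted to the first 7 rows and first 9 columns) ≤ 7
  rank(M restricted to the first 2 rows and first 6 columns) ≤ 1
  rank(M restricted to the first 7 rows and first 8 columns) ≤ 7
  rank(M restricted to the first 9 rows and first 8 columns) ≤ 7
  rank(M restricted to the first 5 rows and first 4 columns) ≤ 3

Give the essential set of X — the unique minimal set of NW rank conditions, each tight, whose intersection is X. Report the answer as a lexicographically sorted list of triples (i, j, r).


Reconstructing r_w from the 17 given conditions:

  row 1: 1 1 1 1 1 1 1 1 1 1
  row 2: 1 1 1 1 1 1 2 2 2 2
  row 3: 1 2 2 2 2 2 3 3 3 3
  row 4: 1 2 2 2 2 2 3 4 4 4
  row 5: 1 2 3 3 3 3 4 5 5 5
  row 6: 1 2 3 3 3 3 4 5 6 6
  row 7: 1 2 3 4 4 4 5 6 7 7
  row 8: 1 2 3 4 5 5 6 7 8 8
  row 9: 1 2 3 4 5 5 6 7 8 9
  row 10: 1 2 3 4 5 6 7 8 9 10

so w = (1, 7, 2, 8, 3, 9, 4, 5, 10, 6).

D(w) has 13 cells with 4 SE-corners; essential set:

[(2, 6, 1), (4, 6, 2), (6, 6, 3), (9, 6, 5)]


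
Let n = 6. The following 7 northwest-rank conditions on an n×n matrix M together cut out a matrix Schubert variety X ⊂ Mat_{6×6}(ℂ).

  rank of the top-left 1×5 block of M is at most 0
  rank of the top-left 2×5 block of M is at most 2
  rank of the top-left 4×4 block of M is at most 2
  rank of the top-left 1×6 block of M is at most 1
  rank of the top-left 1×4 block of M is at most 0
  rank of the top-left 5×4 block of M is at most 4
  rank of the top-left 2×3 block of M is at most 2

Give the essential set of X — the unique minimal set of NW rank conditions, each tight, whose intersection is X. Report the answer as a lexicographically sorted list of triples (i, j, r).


Computing R[i][j] = min implied NW-rank bound (n=6, 7 conditions):

  i=1: 0  0  0  0  0  1
  i=2: 1  1  1  1  1  2
  i=3: 1  2  2  2  2  3
  i=4: 1  2  2  2  3  4
  i=5: 1  2  3  3  4  5
  i=6: 1  2  3  4  5  6

giving w = (6, 1, 2, 5, 3, 4) via Δ²R.

D(w) has 7 cells with 2 SE-corners; essential set:

[(1, 5, 0), (4, 4, 2)]


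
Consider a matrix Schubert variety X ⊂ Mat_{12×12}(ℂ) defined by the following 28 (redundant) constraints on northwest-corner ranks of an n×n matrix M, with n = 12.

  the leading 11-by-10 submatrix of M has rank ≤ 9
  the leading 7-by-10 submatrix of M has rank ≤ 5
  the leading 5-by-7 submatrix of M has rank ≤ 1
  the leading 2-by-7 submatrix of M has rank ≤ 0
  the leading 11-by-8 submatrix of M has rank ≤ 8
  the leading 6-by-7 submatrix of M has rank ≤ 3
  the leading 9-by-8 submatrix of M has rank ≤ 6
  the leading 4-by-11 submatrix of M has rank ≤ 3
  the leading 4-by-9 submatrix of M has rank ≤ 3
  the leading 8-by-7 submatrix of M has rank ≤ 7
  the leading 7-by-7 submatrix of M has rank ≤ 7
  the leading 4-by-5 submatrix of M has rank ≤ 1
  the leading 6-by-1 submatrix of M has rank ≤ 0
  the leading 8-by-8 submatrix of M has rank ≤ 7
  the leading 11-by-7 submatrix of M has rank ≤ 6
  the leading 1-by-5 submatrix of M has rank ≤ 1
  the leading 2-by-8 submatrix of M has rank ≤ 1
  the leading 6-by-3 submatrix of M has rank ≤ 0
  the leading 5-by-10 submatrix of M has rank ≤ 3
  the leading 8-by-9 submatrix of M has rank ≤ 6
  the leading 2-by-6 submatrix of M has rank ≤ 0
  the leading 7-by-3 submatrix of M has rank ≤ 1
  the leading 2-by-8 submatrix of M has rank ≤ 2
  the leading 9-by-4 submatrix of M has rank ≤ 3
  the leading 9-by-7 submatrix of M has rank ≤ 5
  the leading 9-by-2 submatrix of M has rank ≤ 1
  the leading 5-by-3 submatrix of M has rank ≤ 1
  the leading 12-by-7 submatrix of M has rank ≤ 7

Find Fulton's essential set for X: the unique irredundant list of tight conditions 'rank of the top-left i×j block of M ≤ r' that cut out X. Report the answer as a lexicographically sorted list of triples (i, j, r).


Rank table r_w(12×12) implied by the 28 constraints:

  0, 0, 0, 0, 0, 0, 0, 1, 1, 1, 1, 1
  0, 0, 0, 0, 0, 0, 0, 1, 2, 2, 2, 2
  0, 0, 0, 1, 1, 1, 1, 2, 3, 3, 3, 3
  0, 0, 0, 1, 1, 1, 1, 2, 3, 3, 3, 4
  0, 0, 0, 1, 1, 1, 1, 2, 3, 3, 4, 5
  0, 0, 0, 1, 2, 2, 2, 3, 4, 4, 5, 6
  1, 1, 1, 2, 3, 3, 3, 4, 5, 5, 6, 7
  1, 1, 2, 3, 4, 4, 4, 5, 6, 6, 7, 8
  1, 1, 2, 3, 4, 5, 5, 6, 7, 7, 8, 9
  1, 2, 3, 4, 5, 6, 6, 7, 8, 8, 9, 10
  1, 2, 3, 4, 5, 6, 6, 7, 8, 9, 10, 11
  1, 2, 3, 4, 5, 6, 7, 8, 9, 10, 11, 12

so w = (8, 9, 4, 12, 11, 5, 1, 3, 6, 2, 10, 7).

D(w) has 38 cells with 7 SE-corners; essential set:

[(2, 7, 0), (4, 11, 3), (5, 7, 1), (5, 10, 3), (6, 3, 0), (9, 2, 1), (11, 7, 6)]


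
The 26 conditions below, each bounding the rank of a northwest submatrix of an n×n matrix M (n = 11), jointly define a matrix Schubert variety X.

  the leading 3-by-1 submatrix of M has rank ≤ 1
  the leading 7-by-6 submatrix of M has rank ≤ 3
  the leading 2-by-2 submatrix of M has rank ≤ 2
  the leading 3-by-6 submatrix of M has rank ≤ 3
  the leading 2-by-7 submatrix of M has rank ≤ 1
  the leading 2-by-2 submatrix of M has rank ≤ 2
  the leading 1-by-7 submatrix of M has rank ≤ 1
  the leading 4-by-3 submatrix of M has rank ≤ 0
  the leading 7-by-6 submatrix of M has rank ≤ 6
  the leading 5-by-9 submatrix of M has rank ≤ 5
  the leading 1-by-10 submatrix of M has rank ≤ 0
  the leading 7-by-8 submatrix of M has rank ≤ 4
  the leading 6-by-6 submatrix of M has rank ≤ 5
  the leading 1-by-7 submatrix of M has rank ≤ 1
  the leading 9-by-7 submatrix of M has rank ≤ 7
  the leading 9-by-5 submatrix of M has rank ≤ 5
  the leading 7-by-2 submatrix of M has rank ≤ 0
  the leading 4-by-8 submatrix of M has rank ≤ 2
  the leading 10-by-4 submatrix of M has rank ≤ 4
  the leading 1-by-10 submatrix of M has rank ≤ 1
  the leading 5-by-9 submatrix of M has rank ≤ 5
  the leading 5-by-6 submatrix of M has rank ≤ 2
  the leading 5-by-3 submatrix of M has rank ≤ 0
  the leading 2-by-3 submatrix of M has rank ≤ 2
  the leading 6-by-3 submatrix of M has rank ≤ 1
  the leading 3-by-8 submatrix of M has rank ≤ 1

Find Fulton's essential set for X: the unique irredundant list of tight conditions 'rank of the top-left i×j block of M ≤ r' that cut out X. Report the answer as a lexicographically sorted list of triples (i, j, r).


The tightest implied rank at each (i,j), from the 26 conditions:

  row 1: 0 | 0 | 0 | 0 | 0 | 0 | 0 | 0 | 0 | 0 | 1
  row 2: 0 | 0 | 0 | 1 | 1 | 1 | 1 | 1 | 1 | 1 | 2
  row 3: 0 | 0 | 0 | 1 | 1 | 1 | 1 | 1 | 2 | 2 | 3
  row 4: 0 | 0 | 0 | 1 | 2 | 2 | 2 | 2 | 3 | 3 | 4
  row 5: 0 | 0 | 0 | 1 | 2 | 2 | 3 | 3 | 4 | 4 | 5
  row 6: 0 | 0 | 1 | 2 | 3 | 3 | 4 | 4 | 5 | 5 | 6
  row 7: 0 | 0 | 1 | 2 | 3 | 3 | 4 | 4 | 5 | 6 | 7
  row 8: 1 | 1 | 2 | 3 | 4 | 4 | 5 | 5 | 6 | 7 | 8
  row 9: 1 | 2 | 3 | 4 | 5 | 5 | 6 | 6 | 7 | 8 | 9
  row 10: 1 | 2 | 3 | 4 | 5 | 6 | 7 | 7 | 8 | 9 | 10
  row 11: 1 | 2 | 3 | 4 | 5 | 6 | 7 | 8 | 9 | 10 | 11

second differences of R give the permutation w = (11, 4, 9, 5, 7, 3, 10, 1, 2, 6, 8).

7 SE-corners of the 33-cell Rothe diagram give Ess(w):

[(1, 10, 0), (3, 8, 1), (5, 3, 0), (5, 6, 2), (7, 2, 0), (7, 6, 3), (7, 8, 4)]


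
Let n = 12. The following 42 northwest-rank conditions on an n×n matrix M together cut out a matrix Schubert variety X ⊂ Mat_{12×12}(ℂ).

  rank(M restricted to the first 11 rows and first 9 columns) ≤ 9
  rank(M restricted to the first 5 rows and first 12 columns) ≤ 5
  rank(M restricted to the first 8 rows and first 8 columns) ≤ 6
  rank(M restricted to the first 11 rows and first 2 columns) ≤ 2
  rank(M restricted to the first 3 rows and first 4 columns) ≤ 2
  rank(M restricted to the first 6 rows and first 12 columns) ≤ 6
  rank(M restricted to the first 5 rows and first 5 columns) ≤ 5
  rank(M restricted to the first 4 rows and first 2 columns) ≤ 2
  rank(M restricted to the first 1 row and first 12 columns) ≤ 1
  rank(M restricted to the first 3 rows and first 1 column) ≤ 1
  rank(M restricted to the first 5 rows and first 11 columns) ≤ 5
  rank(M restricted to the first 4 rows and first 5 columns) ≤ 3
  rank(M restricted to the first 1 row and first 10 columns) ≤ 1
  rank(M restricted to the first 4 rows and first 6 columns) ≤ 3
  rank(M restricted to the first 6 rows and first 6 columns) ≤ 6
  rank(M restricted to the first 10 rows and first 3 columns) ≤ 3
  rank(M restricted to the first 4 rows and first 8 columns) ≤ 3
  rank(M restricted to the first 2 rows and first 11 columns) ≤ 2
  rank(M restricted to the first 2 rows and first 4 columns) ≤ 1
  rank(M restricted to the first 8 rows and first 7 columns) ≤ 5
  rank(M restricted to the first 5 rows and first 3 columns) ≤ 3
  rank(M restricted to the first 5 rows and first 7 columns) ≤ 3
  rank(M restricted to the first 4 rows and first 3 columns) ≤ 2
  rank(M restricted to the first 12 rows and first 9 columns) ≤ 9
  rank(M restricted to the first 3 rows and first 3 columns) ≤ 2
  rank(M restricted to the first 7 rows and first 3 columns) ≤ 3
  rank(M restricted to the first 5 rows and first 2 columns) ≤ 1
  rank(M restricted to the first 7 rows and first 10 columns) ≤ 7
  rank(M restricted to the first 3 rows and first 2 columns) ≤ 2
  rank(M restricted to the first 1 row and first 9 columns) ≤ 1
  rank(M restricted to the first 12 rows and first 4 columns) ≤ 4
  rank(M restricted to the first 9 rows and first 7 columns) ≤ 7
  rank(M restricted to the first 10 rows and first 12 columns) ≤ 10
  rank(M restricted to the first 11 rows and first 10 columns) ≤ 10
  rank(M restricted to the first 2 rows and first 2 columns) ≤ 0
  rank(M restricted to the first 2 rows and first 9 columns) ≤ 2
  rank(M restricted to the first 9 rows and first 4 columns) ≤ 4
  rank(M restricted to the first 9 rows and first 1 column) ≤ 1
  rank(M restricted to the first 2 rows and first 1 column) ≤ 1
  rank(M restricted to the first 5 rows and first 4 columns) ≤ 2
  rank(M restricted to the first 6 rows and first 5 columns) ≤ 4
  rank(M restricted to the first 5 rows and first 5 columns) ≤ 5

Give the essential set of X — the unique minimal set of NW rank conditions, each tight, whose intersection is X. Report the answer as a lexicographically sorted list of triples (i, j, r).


The tightest implied rank at each (i,j), from the 42 conditions:

  R[1]: 0 0 1 1 1 1 1 1 1 1 1 1
  R[2]: 0 0 1 1 2 2 2 2 2 2 2 2
  R[3]: 1 1 2 2 3 3 3 3 3 3 3 3
  R[4]: 1 1 2 2 3 3 3 3 4 4 4 4
  R[5]: 1 1 2 2 3 3 3 4 5 5 5 5
  R[6]: 1 2 3 3 4 4 4 5 6 6 6 6
  R[7]: 1 2 3 4 5 5 5 6 7 7 7 7
  R[8]: 1 2 3 4 5 5 5 6 7 8 8 8
  R[9]: 1 2 3 4 5 6 6 7 8 9 9 9
  R[10]: 1 2 3 4 5 6 7 8 9 10 10 10
  R[11]: 1 2 3 4 5 6 7 8 9 10 11 11
  R[12]: 1 2 3 4 5 6 7 8 9 10 11 12

giving w = (3, 5, 1, 9, 8, 2, 4, 10, 6, 7, 11, 12) via Δ²R.

Rothe diagram D(w) (16 cells), 7 SE-corners (essential conditions):

[(2, 2, 0), (2, 4, 1), (4, 8, 3), (5, 2, 1), (5, 4, 2), (5, 7, 3), (8, 7, 5)]


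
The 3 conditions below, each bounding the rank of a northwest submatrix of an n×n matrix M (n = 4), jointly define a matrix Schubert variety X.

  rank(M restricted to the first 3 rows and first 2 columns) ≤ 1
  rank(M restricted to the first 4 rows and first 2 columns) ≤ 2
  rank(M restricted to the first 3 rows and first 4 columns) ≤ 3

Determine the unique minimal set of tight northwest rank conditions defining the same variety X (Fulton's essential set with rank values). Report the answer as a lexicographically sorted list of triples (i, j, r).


Recovering R(i,j) via the rank-extension bound from the 3 conditions:

  R[1]: 1 1 1 1
  R[2]: 1 1 2 2
  R[3]: 1 1 2 3
  R[4]: 1 2 3 4

second differences of R give the permutation w = (1, 3, 4, 2).

ℓ(w)=2; the 1 essential cell (i,j,r):

[(3, 2, 1)]


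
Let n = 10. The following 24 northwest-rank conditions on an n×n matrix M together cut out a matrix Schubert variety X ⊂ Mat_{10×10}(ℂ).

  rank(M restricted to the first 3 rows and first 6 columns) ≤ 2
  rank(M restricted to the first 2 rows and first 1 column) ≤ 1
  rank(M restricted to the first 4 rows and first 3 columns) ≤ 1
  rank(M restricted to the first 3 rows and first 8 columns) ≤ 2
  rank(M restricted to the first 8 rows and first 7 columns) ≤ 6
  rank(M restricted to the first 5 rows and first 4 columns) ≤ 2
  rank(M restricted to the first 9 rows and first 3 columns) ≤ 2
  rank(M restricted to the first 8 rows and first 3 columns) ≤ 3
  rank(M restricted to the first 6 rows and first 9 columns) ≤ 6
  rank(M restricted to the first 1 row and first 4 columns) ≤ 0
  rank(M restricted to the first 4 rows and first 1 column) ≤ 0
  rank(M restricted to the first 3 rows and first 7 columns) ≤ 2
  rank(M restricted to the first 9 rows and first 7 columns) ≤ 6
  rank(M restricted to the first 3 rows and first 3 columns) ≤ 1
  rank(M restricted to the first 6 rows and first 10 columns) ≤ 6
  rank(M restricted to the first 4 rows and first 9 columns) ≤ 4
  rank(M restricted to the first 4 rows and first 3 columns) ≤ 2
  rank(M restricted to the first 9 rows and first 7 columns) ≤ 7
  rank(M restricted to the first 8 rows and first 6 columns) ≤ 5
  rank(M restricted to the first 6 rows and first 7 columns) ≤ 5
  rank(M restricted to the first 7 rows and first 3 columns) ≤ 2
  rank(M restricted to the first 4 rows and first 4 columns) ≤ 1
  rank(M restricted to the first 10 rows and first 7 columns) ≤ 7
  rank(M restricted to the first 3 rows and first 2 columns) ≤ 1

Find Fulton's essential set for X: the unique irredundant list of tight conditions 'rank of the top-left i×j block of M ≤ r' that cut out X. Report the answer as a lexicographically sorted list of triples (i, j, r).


Rank table r_w(10×10) implied by the 24 constraints:

  R[1]: 0 | 0 | 0 | 0 | 1 | 1 | 1 | 1 | 1 | 1
  R[2]: 0 | 1 | 1 | 1 | 2 | 2 | 2 | 2 | 2 | 2
  R[3]: 0 | 1 | 1 | 1 | 2 | 2 | 2 | 2 | 3 | 3
  R[4]: 0 | 1 | 1 | 1 | 2 | 3 | 3 | 3 | 4 | 4
  R[5]: 1 | 2 | 2 | 2 | 3 | 4 | 4 | 4 | 5 | 5
  R[6]: 1 | 2 | 2 | 3 | 4 | 5 | 5 | 5 | 6 | 6
  R[7]: 1 | 2 | 2 | 3 | 4 | 5 | 6 | 6 | 7 | 7
  R[8]: 1 | 2 | 2 | 3 | 4 | 5 | 6 | 7 | 8 | 8
  R[9]: 1 | 2 | 2 | 3 | 4 | 5 | 6 | 7 | 8 | 9
  R[10]: 1 | 2 | 3 | 4 | 5 | 6 | 7 | 8 | 9 | 10

second differences of R give the permutation w = (5, 2, 9, 6, 1, 4, 7, 8, 10, 3).

|D(w)|=18, |Ess(w)|=5:

[(1, 4, 0), (3, 8, 2), (4, 1, 0), (4, 4, 1), (9, 3, 2)]


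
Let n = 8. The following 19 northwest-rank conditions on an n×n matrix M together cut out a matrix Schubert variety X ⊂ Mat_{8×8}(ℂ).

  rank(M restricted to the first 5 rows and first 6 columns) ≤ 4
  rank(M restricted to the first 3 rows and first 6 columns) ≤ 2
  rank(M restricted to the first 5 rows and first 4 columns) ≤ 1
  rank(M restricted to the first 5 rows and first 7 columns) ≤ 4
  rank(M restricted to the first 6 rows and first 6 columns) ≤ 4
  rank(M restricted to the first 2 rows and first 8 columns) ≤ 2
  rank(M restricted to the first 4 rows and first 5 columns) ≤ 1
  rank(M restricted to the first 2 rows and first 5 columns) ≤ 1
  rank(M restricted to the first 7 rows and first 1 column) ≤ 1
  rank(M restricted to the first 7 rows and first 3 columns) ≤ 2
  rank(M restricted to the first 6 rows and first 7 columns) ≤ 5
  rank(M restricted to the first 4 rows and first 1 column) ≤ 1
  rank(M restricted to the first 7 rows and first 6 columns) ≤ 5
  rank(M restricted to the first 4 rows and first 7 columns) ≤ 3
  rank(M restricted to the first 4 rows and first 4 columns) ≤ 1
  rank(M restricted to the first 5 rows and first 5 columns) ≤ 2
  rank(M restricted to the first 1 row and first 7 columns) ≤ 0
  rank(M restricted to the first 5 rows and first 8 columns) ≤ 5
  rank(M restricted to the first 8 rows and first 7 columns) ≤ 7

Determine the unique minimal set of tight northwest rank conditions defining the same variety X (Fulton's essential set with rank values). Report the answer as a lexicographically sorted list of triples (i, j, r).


Recovering R(i,j) via the rank-extension bound from the 19 conditions:

  i=1: 0 | 0 | 0 | 0 | 0 | 0 | 0 | 1
  i=2: 1 | 1 | 1 | 1 | 1 | 1 | 1 | 2
  i=3: 1 | 1 | 1 | 1 | 1 | 2 | 2 | 3
  i=4: 1 | 1 | 1 | 1 | 1 | 2 | 3 | 4
  i=5: 1 | 1 | 1 | 1 | 2 | 3 | 4 | 5
  i=6: 1 | 2 | 2 | 2 | 3 | 4 | 5 | 6
  i=7: 1 | 2 | 2 | 3 | 4 | 5 | 6 | 7
  i=8: 1 | 2 | 3 | 4 | 5 | 6 | 7 | 8

so w = (8, 1, 6, 7, 5, 2, 4, 3).

D(w) has 19 cells with 4 SE-corners; essential set:

[(1, 7, 0), (4, 5, 1), (5, 4, 1), (7, 3, 2)]
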